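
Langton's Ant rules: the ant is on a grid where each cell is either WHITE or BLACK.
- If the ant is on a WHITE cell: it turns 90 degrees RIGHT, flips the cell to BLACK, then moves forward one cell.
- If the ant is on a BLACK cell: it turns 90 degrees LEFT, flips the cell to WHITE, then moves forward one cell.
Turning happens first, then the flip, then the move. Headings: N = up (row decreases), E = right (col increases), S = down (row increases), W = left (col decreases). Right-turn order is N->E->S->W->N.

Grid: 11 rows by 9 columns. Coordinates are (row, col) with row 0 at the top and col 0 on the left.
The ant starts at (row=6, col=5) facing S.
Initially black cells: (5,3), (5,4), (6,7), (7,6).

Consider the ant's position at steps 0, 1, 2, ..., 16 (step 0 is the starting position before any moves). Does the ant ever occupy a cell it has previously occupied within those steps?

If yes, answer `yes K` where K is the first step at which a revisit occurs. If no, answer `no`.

Answer: yes 7

Derivation:
Step 1: on WHITE (6,5): turn R to W, flip to black, move to (6,4). |black|=5 — new cell
Step 2: on WHITE (6,4): turn R to N, flip to black, move to (5,4). |black|=6 — new cell
Step 3: on BLACK (5,4): turn L to W, flip to white, move to (5,3). |black|=5 — new cell
Step 4: on BLACK (5,3): turn L to S, flip to white, move to (6,3). |black|=4 — new cell
Step 5: on WHITE (6,3): turn R to W, flip to black, move to (6,2). |black|=5 — new cell
Step 6: on WHITE (6,2): turn R to N, flip to black, move to (5,2). |black|=6 — new cell
Step 7: on WHITE (5,2): turn R to E, flip to black, move to (5,3). |black|=7 — REVISIT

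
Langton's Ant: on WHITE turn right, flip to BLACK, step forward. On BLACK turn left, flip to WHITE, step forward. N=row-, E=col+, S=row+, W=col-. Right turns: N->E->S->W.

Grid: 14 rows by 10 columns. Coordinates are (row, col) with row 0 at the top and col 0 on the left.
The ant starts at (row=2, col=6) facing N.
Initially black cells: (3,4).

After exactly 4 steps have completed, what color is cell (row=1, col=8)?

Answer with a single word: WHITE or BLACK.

Step 1: on WHITE (2,6): turn R to E, flip to black, move to (2,7). |black|=2
Step 2: on WHITE (2,7): turn R to S, flip to black, move to (3,7). |black|=3
Step 3: on WHITE (3,7): turn R to W, flip to black, move to (3,6). |black|=4
Step 4: on WHITE (3,6): turn R to N, flip to black, move to (2,6). |black|=5

Answer: WHITE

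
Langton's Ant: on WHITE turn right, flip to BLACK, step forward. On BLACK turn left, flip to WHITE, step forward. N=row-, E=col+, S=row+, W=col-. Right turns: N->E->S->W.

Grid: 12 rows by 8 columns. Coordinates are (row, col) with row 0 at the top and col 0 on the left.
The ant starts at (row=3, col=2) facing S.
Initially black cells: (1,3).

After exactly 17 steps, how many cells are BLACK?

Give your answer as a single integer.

Answer: 8

Derivation:
Step 1: on WHITE (3,2): turn R to W, flip to black, move to (3,1). |black|=2
Step 2: on WHITE (3,1): turn R to N, flip to black, move to (2,1). |black|=3
Step 3: on WHITE (2,1): turn R to E, flip to black, move to (2,2). |black|=4
Step 4: on WHITE (2,2): turn R to S, flip to black, move to (3,2). |black|=5
Step 5: on BLACK (3,2): turn L to E, flip to white, move to (3,3). |black|=4
Step 6: on WHITE (3,3): turn R to S, flip to black, move to (4,3). |black|=5
Step 7: on WHITE (4,3): turn R to W, flip to black, move to (4,2). |black|=6
Step 8: on WHITE (4,2): turn R to N, flip to black, move to (3,2). |black|=7
Step 9: on WHITE (3,2): turn R to E, flip to black, move to (3,3). |black|=8
Step 10: on BLACK (3,3): turn L to N, flip to white, move to (2,3). |black|=7
Step 11: on WHITE (2,3): turn R to E, flip to black, move to (2,4). |black|=8
Step 12: on WHITE (2,4): turn R to S, flip to black, move to (3,4). |black|=9
Step 13: on WHITE (3,4): turn R to W, flip to black, move to (3,3). |black|=10
Step 14: on WHITE (3,3): turn R to N, flip to black, move to (2,3). |black|=11
Step 15: on BLACK (2,3): turn L to W, flip to white, move to (2,2). |black|=10
Step 16: on BLACK (2,2): turn L to S, flip to white, move to (3,2). |black|=9
Step 17: on BLACK (3,2): turn L to E, flip to white, move to (3,3). |black|=8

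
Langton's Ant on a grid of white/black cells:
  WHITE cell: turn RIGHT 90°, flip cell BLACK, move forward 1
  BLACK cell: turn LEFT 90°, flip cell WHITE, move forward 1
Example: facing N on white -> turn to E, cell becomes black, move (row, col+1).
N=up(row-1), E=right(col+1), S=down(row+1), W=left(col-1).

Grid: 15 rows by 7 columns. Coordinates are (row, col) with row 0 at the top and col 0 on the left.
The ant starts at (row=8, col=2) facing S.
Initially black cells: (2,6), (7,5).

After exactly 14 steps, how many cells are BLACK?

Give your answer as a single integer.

Answer: 12

Derivation:
Step 1: on WHITE (8,2): turn R to W, flip to black, move to (8,1). |black|=3
Step 2: on WHITE (8,1): turn R to N, flip to black, move to (7,1). |black|=4
Step 3: on WHITE (7,1): turn R to E, flip to black, move to (7,2). |black|=5
Step 4: on WHITE (7,2): turn R to S, flip to black, move to (8,2). |black|=6
Step 5: on BLACK (8,2): turn L to E, flip to white, move to (8,3). |black|=5
Step 6: on WHITE (8,3): turn R to S, flip to black, move to (9,3). |black|=6
Step 7: on WHITE (9,3): turn R to W, flip to black, move to (9,2). |black|=7
Step 8: on WHITE (9,2): turn R to N, flip to black, move to (8,2). |black|=8
Step 9: on WHITE (8,2): turn R to E, flip to black, move to (8,3). |black|=9
Step 10: on BLACK (8,3): turn L to N, flip to white, move to (7,3). |black|=8
Step 11: on WHITE (7,3): turn R to E, flip to black, move to (7,4). |black|=9
Step 12: on WHITE (7,4): turn R to S, flip to black, move to (8,4). |black|=10
Step 13: on WHITE (8,4): turn R to W, flip to black, move to (8,3). |black|=11
Step 14: on WHITE (8,3): turn R to N, flip to black, move to (7,3). |black|=12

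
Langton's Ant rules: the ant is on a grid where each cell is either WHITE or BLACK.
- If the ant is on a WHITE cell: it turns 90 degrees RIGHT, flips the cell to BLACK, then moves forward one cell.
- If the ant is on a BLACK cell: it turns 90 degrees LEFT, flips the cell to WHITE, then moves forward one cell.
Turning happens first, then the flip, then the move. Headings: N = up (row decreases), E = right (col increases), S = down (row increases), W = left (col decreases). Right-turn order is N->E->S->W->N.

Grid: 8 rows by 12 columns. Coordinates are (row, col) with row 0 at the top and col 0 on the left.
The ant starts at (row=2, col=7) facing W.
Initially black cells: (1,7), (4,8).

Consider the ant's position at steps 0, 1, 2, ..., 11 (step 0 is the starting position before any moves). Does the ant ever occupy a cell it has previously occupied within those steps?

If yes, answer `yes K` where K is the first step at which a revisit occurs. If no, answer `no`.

Answer: yes 5

Derivation:
Step 1: on WHITE (2,7): turn R to N, flip to black, move to (1,7). |black|=3 — new cell
Step 2: on BLACK (1,7): turn L to W, flip to white, move to (1,6). |black|=2 — new cell
Step 3: on WHITE (1,6): turn R to N, flip to black, move to (0,6). |black|=3 — new cell
Step 4: on WHITE (0,6): turn R to E, flip to black, move to (0,7). |black|=4 — new cell
Step 5: on WHITE (0,7): turn R to S, flip to black, move to (1,7). |black|=5 — REVISIT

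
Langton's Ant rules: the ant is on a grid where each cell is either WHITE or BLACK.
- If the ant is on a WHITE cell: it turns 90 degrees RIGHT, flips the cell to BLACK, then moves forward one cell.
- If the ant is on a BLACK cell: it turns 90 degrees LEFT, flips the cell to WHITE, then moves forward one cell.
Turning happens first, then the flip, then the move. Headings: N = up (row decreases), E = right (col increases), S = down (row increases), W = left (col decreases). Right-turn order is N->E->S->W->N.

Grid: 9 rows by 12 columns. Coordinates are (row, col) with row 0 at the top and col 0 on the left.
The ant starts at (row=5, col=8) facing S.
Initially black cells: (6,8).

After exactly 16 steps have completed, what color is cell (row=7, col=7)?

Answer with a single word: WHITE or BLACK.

Step 1: on WHITE (5,8): turn R to W, flip to black, move to (5,7). |black|=2
Step 2: on WHITE (5,7): turn R to N, flip to black, move to (4,7). |black|=3
Step 3: on WHITE (4,7): turn R to E, flip to black, move to (4,8). |black|=4
Step 4: on WHITE (4,8): turn R to S, flip to black, move to (5,8). |black|=5
Step 5: on BLACK (5,8): turn L to E, flip to white, move to (5,9). |black|=4
Step 6: on WHITE (5,9): turn R to S, flip to black, move to (6,9). |black|=5
Step 7: on WHITE (6,9): turn R to W, flip to black, move to (6,8). |black|=6
Step 8: on BLACK (6,8): turn L to S, flip to white, move to (7,8). |black|=5
Step 9: on WHITE (7,8): turn R to W, flip to black, move to (7,7). |black|=6
Step 10: on WHITE (7,7): turn R to N, flip to black, move to (6,7). |black|=7
Step 11: on WHITE (6,7): turn R to E, flip to black, move to (6,8). |black|=8
Step 12: on WHITE (6,8): turn R to S, flip to black, move to (7,8). |black|=9
Step 13: on BLACK (7,8): turn L to E, flip to white, move to (7,9). |black|=8
Step 14: on WHITE (7,9): turn R to S, flip to black, move to (8,9). |black|=9
Step 15: on WHITE (8,9): turn R to W, flip to black, move to (8,8). |black|=10
Step 16: on WHITE (8,8): turn R to N, flip to black, move to (7,8). |black|=11

Answer: BLACK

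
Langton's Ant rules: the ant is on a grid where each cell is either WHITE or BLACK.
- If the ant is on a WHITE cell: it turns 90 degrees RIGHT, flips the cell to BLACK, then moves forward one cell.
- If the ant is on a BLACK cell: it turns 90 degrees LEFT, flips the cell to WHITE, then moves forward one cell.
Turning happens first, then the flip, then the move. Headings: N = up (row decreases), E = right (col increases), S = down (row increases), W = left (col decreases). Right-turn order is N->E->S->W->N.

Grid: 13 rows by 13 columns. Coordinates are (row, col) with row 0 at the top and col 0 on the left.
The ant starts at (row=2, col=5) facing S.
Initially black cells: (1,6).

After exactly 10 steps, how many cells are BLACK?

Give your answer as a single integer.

Answer: 7

Derivation:
Step 1: on WHITE (2,5): turn R to W, flip to black, move to (2,4). |black|=2
Step 2: on WHITE (2,4): turn R to N, flip to black, move to (1,4). |black|=3
Step 3: on WHITE (1,4): turn R to E, flip to black, move to (1,5). |black|=4
Step 4: on WHITE (1,5): turn R to S, flip to black, move to (2,5). |black|=5
Step 5: on BLACK (2,5): turn L to E, flip to white, move to (2,6). |black|=4
Step 6: on WHITE (2,6): turn R to S, flip to black, move to (3,6). |black|=5
Step 7: on WHITE (3,6): turn R to W, flip to black, move to (3,5). |black|=6
Step 8: on WHITE (3,5): turn R to N, flip to black, move to (2,5). |black|=7
Step 9: on WHITE (2,5): turn R to E, flip to black, move to (2,6). |black|=8
Step 10: on BLACK (2,6): turn L to N, flip to white, move to (1,6). |black|=7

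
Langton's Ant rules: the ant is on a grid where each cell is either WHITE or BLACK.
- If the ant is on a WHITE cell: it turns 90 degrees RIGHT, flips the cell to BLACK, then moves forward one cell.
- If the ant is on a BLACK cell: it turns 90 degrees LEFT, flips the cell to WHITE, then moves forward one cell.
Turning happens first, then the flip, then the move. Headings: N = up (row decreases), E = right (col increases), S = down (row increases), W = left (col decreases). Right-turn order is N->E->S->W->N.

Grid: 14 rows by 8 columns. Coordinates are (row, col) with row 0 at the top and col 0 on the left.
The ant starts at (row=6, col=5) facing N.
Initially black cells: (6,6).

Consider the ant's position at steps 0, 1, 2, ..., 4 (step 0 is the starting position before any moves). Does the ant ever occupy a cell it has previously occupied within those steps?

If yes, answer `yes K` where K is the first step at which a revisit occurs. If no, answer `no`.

Answer: no

Derivation:
Step 1: on WHITE (6,5): turn R to E, flip to black, move to (6,6). |black|=2 — new cell
Step 2: on BLACK (6,6): turn L to N, flip to white, move to (5,6). |black|=1 — new cell
Step 3: on WHITE (5,6): turn R to E, flip to black, move to (5,7). |black|=2 — new cell
Step 4: on WHITE (5,7): turn R to S, flip to black, move to (6,7). |black|=3 — new cell
No revisit within 4 steps.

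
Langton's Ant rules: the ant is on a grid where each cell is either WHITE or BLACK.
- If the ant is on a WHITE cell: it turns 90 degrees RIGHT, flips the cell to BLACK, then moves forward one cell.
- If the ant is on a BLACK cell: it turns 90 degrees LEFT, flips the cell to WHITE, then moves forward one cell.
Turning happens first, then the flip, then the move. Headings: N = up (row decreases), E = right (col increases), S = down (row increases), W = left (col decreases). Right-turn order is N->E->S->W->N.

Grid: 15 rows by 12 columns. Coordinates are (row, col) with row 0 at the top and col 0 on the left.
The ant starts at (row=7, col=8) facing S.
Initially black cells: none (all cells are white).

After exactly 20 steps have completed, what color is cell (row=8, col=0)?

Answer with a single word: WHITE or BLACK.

Answer: WHITE

Derivation:
Step 1: on WHITE (7,8): turn R to W, flip to black, move to (7,7). |black|=1
Step 2: on WHITE (7,7): turn R to N, flip to black, move to (6,7). |black|=2
Step 3: on WHITE (6,7): turn R to E, flip to black, move to (6,8). |black|=3
Step 4: on WHITE (6,8): turn R to S, flip to black, move to (7,8). |black|=4
Step 5: on BLACK (7,8): turn L to E, flip to white, move to (7,9). |black|=3
Step 6: on WHITE (7,9): turn R to S, flip to black, move to (8,9). |black|=4
Step 7: on WHITE (8,9): turn R to W, flip to black, move to (8,8). |black|=5
Step 8: on WHITE (8,8): turn R to N, flip to black, move to (7,8). |black|=6
Step 9: on WHITE (7,8): turn R to E, flip to black, move to (7,9). |black|=7
Step 10: on BLACK (7,9): turn L to N, flip to white, move to (6,9). |black|=6
Step 11: on WHITE (6,9): turn R to E, flip to black, move to (6,10). |black|=7
Step 12: on WHITE (6,10): turn R to S, flip to black, move to (7,10). |black|=8
Step 13: on WHITE (7,10): turn R to W, flip to black, move to (7,9). |black|=9
Step 14: on WHITE (7,9): turn R to N, flip to black, move to (6,9). |black|=10
Step 15: on BLACK (6,9): turn L to W, flip to white, move to (6,8). |black|=9
Step 16: on BLACK (6,8): turn L to S, flip to white, move to (7,8). |black|=8
Step 17: on BLACK (7,8): turn L to E, flip to white, move to (7,9). |black|=7
Step 18: on BLACK (7,9): turn L to N, flip to white, move to (6,9). |black|=6
Step 19: on WHITE (6,9): turn R to E, flip to black, move to (6,10). |black|=7
Step 20: on BLACK (6,10): turn L to N, flip to white, move to (5,10). |black|=6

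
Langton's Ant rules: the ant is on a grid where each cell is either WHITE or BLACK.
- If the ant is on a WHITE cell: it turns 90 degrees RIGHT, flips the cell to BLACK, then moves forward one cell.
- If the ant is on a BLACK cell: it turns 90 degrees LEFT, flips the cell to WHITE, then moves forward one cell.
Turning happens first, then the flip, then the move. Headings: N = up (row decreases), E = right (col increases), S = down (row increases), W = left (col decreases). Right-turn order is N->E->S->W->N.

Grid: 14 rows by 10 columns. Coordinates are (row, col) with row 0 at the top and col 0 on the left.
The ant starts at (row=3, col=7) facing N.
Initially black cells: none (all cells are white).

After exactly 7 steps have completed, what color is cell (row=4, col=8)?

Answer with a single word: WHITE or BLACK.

Step 1: on WHITE (3,7): turn R to E, flip to black, move to (3,8). |black|=1
Step 2: on WHITE (3,8): turn R to S, flip to black, move to (4,8). |black|=2
Step 3: on WHITE (4,8): turn R to W, flip to black, move to (4,7). |black|=3
Step 4: on WHITE (4,7): turn R to N, flip to black, move to (3,7). |black|=4
Step 5: on BLACK (3,7): turn L to W, flip to white, move to (3,6). |black|=3
Step 6: on WHITE (3,6): turn R to N, flip to black, move to (2,6). |black|=4
Step 7: on WHITE (2,6): turn R to E, flip to black, move to (2,7). |black|=5

Answer: BLACK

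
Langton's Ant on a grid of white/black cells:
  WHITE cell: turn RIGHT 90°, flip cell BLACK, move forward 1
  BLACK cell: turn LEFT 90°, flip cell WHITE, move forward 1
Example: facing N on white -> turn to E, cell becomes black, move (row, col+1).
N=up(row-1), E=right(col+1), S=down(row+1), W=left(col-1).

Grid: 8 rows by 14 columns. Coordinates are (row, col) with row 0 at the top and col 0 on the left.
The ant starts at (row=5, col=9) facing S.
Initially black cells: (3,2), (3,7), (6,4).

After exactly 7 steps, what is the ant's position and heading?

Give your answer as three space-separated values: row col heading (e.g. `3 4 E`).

Step 1: on WHITE (5,9): turn R to W, flip to black, move to (5,8). |black|=4
Step 2: on WHITE (5,8): turn R to N, flip to black, move to (4,8). |black|=5
Step 3: on WHITE (4,8): turn R to E, flip to black, move to (4,9). |black|=6
Step 4: on WHITE (4,9): turn R to S, flip to black, move to (5,9). |black|=7
Step 5: on BLACK (5,9): turn L to E, flip to white, move to (5,10). |black|=6
Step 6: on WHITE (5,10): turn R to S, flip to black, move to (6,10). |black|=7
Step 7: on WHITE (6,10): turn R to W, flip to black, move to (6,9). |black|=8

Answer: 6 9 W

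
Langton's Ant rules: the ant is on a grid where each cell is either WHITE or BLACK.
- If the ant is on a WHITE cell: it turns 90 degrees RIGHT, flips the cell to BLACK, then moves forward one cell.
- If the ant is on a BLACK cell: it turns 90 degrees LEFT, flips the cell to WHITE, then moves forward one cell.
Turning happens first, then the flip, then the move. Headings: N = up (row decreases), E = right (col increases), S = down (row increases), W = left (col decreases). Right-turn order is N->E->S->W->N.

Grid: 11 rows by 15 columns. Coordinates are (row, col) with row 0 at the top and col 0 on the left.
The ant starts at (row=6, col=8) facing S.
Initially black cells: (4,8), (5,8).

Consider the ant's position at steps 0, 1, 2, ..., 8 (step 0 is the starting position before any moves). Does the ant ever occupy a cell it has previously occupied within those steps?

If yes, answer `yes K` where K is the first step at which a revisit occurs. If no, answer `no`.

Step 1: on WHITE (6,8): turn R to W, flip to black, move to (6,7). |black|=3 — new cell
Step 2: on WHITE (6,7): turn R to N, flip to black, move to (5,7). |black|=4 — new cell
Step 3: on WHITE (5,7): turn R to E, flip to black, move to (5,8). |black|=5 — new cell
Step 4: on BLACK (5,8): turn L to N, flip to white, move to (4,8). |black|=4 — new cell
Step 5: on BLACK (4,8): turn L to W, flip to white, move to (4,7). |black|=3 — new cell
Step 6: on WHITE (4,7): turn R to N, flip to black, move to (3,7). |black|=4 — new cell
Step 7: on WHITE (3,7): turn R to E, flip to black, move to (3,8). |black|=5 — new cell
Step 8: on WHITE (3,8): turn R to S, flip to black, move to (4,8). |black|=6 — REVISIT

Answer: yes 8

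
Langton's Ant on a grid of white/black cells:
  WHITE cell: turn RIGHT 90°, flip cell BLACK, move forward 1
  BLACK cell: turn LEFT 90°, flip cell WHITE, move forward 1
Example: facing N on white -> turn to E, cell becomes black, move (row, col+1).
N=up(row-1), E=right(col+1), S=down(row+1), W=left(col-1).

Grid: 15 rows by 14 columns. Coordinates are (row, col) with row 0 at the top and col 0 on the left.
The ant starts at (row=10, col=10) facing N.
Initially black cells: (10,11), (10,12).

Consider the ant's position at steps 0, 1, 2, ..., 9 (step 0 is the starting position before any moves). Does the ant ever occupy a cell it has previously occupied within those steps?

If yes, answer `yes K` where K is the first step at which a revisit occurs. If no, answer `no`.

Step 1: on WHITE (10,10): turn R to E, flip to black, move to (10,11). |black|=3 — new cell
Step 2: on BLACK (10,11): turn L to N, flip to white, move to (9,11). |black|=2 — new cell
Step 3: on WHITE (9,11): turn R to E, flip to black, move to (9,12). |black|=3 — new cell
Step 4: on WHITE (9,12): turn R to S, flip to black, move to (10,12). |black|=4 — new cell
Step 5: on BLACK (10,12): turn L to E, flip to white, move to (10,13). |black|=3 — new cell
Step 6: on WHITE (10,13): turn R to S, flip to black, move to (11,13). |black|=4 — new cell
Step 7: on WHITE (11,13): turn R to W, flip to black, move to (11,12). |black|=5 — new cell
Step 8: on WHITE (11,12): turn R to N, flip to black, move to (10,12). |black|=6 — REVISIT

Answer: yes 8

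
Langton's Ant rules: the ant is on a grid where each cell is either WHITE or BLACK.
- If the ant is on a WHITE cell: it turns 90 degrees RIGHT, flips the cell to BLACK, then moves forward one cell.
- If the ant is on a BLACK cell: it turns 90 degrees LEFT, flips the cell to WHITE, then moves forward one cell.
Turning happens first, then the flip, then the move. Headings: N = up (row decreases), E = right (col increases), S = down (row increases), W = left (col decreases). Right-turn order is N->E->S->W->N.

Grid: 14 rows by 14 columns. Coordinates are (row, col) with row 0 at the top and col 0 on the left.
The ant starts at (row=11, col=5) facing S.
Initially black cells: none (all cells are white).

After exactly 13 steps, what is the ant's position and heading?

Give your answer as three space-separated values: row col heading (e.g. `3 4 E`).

Answer: 11 6 W

Derivation:
Step 1: on WHITE (11,5): turn R to W, flip to black, move to (11,4). |black|=1
Step 2: on WHITE (11,4): turn R to N, flip to black, move to (10,4). |black|=2
Step 3: on WHITE (10,4): turn R to E, flip to black, move to (10,5). |black|=3
Step 4: on WHITE (10,5): turn R to S, flip to black, move to (11,5). |black|=4
Step 5: on BLACK (11,5): turn L to E, flip to white, move to (11,6). |black|=3
Step 6: on WHITE (11,6): turn R to S, flip to black, move to (12,6). |black|=4
Step 7: on WHITE (12,6): turn R to W, flip to black, move to (12,5). |black|=5
Step 8: on WHITE (12,5): turn R to N, flip to black, move to (11,5). |black|=6
Step 9: on WHITE (11,5): turn R to E, flip to black, move to (11,6). |black|=7
Step 10: on BLACK (11,6): turn L to N, flip to white, move to (10,6). |black|=6
Step 11: on WHITE (10,6): turn R to E, flip to black, move to (10,7). |black|=7
Step 12: on WHITE (10,7): turn R to S, flip to black, move to (11,7). |black|=8
Step 13: on WHITE (11,7): turn R to W, flip to black, move to (11,6). |black|=9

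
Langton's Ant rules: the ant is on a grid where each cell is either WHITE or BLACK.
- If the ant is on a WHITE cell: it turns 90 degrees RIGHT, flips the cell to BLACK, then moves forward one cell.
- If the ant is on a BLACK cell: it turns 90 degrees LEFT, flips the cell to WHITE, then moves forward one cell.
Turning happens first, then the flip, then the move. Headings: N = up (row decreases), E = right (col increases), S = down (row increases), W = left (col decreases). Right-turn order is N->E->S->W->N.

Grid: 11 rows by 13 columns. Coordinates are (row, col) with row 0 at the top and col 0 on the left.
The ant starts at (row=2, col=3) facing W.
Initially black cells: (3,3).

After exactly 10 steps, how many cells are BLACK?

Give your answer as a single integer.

Answer: 7

Derivation:
Step 1: on WHITE (2,3): turn R to N, flip to black, move to (1,3). |black|=2
Step 2: on WHITE (1,3): turn R to E, flip to black, move to (1,4). |black|=3
Step 3: on WHITE (1,4): turn R to S, flip to black, move to (2,4). |black|=4
Step 4: on WHITE (2,4): turn R to W, flip to black, move to (2,3). |black|=5
Step 5: on BLACK (2,3): turn L to S, flip to white, move to (3,3). |black|=4
Step 6: on BLACK (3,3): turn L to E, flip to white, move to (3,4). |black|=3
Step 7: on WHITE (3,4): turn R to S, flip to black, move to (4,4). |black|=4
Step 8: on WHITE (4,4): turn R to W, flip to black, move to (4,3). |black|=5
Step 9: on WHITE (4,3): turn R to N, flip to black, move to (3,3). |black|=6
Step 10: on WHITE (3,3): turn R to E, flip to black, move to (3,4). |black|=7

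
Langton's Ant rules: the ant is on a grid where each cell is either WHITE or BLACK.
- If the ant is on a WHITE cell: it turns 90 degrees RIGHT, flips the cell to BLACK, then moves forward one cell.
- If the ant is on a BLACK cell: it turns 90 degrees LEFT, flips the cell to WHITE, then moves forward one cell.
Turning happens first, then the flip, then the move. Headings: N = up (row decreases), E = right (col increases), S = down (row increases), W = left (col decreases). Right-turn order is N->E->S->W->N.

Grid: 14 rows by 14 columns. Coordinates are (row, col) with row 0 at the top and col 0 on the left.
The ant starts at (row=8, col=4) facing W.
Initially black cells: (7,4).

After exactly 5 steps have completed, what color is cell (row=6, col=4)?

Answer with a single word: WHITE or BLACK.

Answer: BLACK

Derivation:
Step 1: on WHITE (8,4): turn R to N, flip to black, move to (7,4). |black|=2
Step 2: on BLACK (7,4): turn L to W, flip to white, move to (7,3). |black|=1
Step 3: on WHITE (7,3): turn R to N, flip to black, move to (6,3). |black|=2
Step 4: on WHITE (6,3): turn R to E, flip to black, move to (6,4). |black|=3
Step 5: on WHITE (6,4): turn R to S, flip to black, move to (7,4). |black|=4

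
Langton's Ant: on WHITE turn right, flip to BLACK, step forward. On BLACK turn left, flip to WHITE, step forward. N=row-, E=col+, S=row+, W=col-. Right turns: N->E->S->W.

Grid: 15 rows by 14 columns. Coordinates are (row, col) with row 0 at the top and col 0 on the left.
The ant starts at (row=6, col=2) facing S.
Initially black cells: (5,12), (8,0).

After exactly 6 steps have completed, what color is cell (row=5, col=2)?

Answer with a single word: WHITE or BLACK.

Step 1: on WHITE (6,2): turn R to W, flip to black, move to (6,1). |black|=3
Step 2: on WHITE (6,1): turn R to N, flip to black, move to (5,1). |black|=4
Step 3: on WHITE (5,1): turn R to E, flip to black, move to (5,2). |black|=5
Step 4: on WHITE (5,2): turn R to S, flip to black, move to (6,2). |black|=6
Step 5: on BLACK (6,2): turn L to E, flip to white, move to (6,3). |black|=5
Step 6: on WHITE (6,3): turn R to S, flip to black, move to (7,3). |black|=6

Answer: BLACK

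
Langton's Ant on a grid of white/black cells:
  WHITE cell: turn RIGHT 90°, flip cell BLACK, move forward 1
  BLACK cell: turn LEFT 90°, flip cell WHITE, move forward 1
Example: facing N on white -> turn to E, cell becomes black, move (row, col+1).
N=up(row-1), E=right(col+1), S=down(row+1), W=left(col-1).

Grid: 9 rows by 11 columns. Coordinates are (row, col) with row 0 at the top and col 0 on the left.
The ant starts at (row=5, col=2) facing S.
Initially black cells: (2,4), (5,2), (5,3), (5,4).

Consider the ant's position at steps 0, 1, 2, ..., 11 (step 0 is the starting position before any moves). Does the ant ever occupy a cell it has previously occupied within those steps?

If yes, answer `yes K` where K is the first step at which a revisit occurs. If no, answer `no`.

Answer: yes 8

Derivation:
Step 1: on BLACK (5,2): turn L to E, flip to white, move to (5,3). |black|=3 — new cell
Step 2: on BLACK (5,3): turn L to N, flip to white, move to (4,3). |black|=2 — new cell
Step 3: on WHITE (4,3): turn R to E, flip to black, move to (4,4). |black|=3 — new cell
Step 4: on WHITE (4,4): turn R to S, flip to black, move to (5,4). |black|=4 — new cell
Step 5: on BLACK (5,4): turn L to E, flip to white, move to (5,5). |black|=3 — new cell
Step 6: on WHITE (5,5): turn R to S, flip to black, move to (6,5). |black|=4 — new cell
Step 7: on WHITE (6,5): turn R to W, flip to black, move to (6,4). |black|=5 — new cell
Step 8: on WHITE (6,4): turn R to N, flip to black, move to (5,4). |black|=6 — REVISIT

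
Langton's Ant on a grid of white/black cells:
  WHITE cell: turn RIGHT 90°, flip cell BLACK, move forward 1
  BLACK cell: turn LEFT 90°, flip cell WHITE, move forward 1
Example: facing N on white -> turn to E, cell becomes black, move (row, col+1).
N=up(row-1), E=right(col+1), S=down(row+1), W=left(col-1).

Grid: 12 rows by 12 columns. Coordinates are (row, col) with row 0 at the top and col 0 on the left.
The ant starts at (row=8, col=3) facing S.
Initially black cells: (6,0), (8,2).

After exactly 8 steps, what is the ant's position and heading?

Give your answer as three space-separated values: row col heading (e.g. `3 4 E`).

Step 1: on WHITE (8,3): turn R to W, flip to black, move to (8,2). |black|=3
Step 2: on BLACK (8,2): turn L to S, flip to white, move to (9,2). |black|=2
Step 3: on WHITE (9,2): turn R to W, flip to black, move to (9,1). |black|=3
Step 4: on WHITE (9,1): turn R to N, flip to black, move to (8,1). |black|=4
Step 5: on WHITE (8,1): turn R to E, flip to black, move to (8,2). |black|=5
Step 6: on WHITE (8,2): turn R to S, flip to black, move to (9,2). |black|=6
Step 7: on BLACK (9,2): turn L to E, flip to white, move to (9,3). |black|=5
Step 8: on WHITE (9,3): turn R to S, flip to black, move to (10,3). |black|=6

Answer: 10 3 S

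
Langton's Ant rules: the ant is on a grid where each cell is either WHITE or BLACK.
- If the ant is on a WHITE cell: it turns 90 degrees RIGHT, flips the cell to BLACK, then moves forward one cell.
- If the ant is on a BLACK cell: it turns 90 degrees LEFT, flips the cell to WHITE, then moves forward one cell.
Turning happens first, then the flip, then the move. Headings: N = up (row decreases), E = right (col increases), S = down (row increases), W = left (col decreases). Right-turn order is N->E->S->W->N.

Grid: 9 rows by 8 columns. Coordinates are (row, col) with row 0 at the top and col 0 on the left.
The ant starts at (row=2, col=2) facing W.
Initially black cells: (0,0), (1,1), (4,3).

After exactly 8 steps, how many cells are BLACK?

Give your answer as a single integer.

Answer: 9

Derivation:
Step 1: on WHITE (2,2): turn R to N, flip to black, move to (1,2). |black|=4
Step 2: on WHITE (1,2): turn R to E, flip to black, move to (1,3). |black|=5
Step 3: on WHITE (1,3): turn R to S, flip to black, move to (2,3). |black|=6
Step 4: on WHITE (2,3): turn R to W, flip to black, move to (2,2). |black|=7
Step 5: on BLACK (2,2): turn L to S, flip to white, move to (3,2). |black|=6
Step 6: on WHITE (3,2): turn R to W, flip to black, move to (3,1). |black|=7
Step 7: on WHITE (3,1): turn R to N, flip to black, move to (2,1). |black|=8
Step 8: on WHITE (2,1): turn R to E, flip to black, move to (2,2). |black|=9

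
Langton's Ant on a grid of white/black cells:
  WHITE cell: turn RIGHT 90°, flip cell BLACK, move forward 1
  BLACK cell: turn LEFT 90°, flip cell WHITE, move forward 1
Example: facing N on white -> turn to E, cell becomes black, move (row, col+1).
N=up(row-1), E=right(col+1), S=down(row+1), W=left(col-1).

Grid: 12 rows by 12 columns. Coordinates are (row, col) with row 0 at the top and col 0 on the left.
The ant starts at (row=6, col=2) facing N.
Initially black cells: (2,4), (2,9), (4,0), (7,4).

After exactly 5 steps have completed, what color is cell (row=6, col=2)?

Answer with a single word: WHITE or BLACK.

Answer: WHITE

Derivation:
Step 1: on WHITE (6,2): turn R to E, flip to black, move to (6,3). |black|=5
Step 2: on WHITE (6,3): turn R to S, flip to black, move to (7,3). |black|=6
Step 3: on WHITE (7,3): turn R to W, flip to black, move to (7,2). |black|=7
Step 4: on WHITE (7,2): turn R to N, flip to black, move to (6,2). |black|=8
Step 5: on BLACK (6,2): turn L to W, flip to white, move to (6,1). |black|=7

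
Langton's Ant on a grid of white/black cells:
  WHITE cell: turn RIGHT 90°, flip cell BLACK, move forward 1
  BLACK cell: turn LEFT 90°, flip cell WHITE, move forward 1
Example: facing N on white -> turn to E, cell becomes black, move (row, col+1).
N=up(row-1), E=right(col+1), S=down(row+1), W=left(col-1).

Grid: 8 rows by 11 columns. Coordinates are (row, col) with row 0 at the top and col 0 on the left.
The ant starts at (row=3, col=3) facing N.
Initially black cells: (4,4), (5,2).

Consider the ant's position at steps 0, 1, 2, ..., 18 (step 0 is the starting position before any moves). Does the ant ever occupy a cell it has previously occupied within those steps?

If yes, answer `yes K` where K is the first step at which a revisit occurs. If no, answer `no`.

Answer: yes 6

Derivation:
Step 1: on WHITE (3,3): turn R to E, flip to black, move to (3,4). |black|=3 — new cell
Step 2: on WHITE (3,4): turn R to S, flip to black, move to (4,4). |black|=4 — new cell
Step 3: on BLACK (4,4): turn L to E, flip to white, move to (4,5). |black|=3 — new cell
Step 4: on WHITE (4,5): turn R to S, flip to black, move to (5,5). |black|=4 — new cell
Step 5: on WHITE (5,5): turn R to W, flip to black, move to (5,4). |black|=5 — new cell
Step 6: on WHITE (5,4): turn R to N, flip to black, move to (4,4). |black|=6 — REVISIT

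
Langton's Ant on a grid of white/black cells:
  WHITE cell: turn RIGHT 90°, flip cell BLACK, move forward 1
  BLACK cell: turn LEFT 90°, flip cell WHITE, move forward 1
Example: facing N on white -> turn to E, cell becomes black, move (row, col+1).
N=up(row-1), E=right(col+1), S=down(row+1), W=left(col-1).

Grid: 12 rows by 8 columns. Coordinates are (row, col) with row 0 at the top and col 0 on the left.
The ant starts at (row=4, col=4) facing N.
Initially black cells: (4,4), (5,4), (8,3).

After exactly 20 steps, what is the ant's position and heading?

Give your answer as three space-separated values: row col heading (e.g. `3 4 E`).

Step 1: on BLACK (4,4): turn L to W, flip to white, move to (4,3). |black|=2
Step 2: on WHITE (4,3): turn R to N, flip to black, move to (3,3). |black|=3
Step 3: on WHITE (3,3): turn R to E, flip to black, move to (3,4). |black|=4
Step 4: on WHITE (3,4): turn R to S, flip to black, move to (4,4). |black|=5
Step 5: on WHITE (4,4): turn R to W, flip to black, move to (4,3). |black|=6
Step 6: on BLACK (4,3): turn L to S, flip to white, move to (5,3). |black|=5
Step 7: on WHITE (5,3): turn R to W, flip to black, move to (5,2). |black|=6
Step 8: on WHITE (5,2): turn R to N, flip to black, move to (4,2). |black|=7
Step 9: on WHITE (4,2): turn R to E, flip to black, move to (4,3). |black|=8
Step 10: on WHITE (4,3): turn R to S, flip to black, move to (5,3). |black|=9
Step 11: on BLACK (5,3): turn L to E, flip to white, move to (5,4). |black|=8
Step 12: on BLACK (5,4): turn L to N, flip to white, move to (4,4). |black|=7
Step 13: on BLACK (4,4): turn L to W, flip to white, move to (4,3). |black|=6
Step 14: on BLACK (4,3): turn L to S, flip to white, move to (5,3). |black|=5
Step 15: on WHITE (5,3): turn R to W, flip to black, move to (5,2). |black|=6
Step 16: on BLACK (5,2): turn L to S, flip to white, move to (6,2). |black|=5
Step 17: on WHITE (6,2): turn R to W, flip to black, move to (6,1). |black|=6
Step 18: on WHITE (6,1): turn R to N, flip to black, move to (5,1). |black|=7
Step 19: on WHITE (5,1): turn R to E, flip to black, move to (5,2). |black|=8
Step 20: on WHITE (5,2): turn R to S, flip to black, move to (6,2). |black|=9

Answer: 6 2 S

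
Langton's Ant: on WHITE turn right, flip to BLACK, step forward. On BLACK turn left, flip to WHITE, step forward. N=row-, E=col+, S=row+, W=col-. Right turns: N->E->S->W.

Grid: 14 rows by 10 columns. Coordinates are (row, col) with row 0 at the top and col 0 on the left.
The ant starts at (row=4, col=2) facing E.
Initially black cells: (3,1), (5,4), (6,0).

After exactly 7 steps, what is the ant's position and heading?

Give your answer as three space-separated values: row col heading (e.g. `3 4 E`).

Step 1: on WHITE (4,2): turn R to S, flip to black, move to (5,2). |black|=4
Step 2: on WHITE (5,2): turn R to W, flip to black, move to (5,1). |black|=5
Step 3: on WHITE (5,1): turn R to N, flip to black, move to (4,1). |black|=6
Step 4: on WHITE (4,1): turn R to E, flip to black, move to (4,2). |black|=7
Step 5: on BLACK (4,2): turn L to N, flip to white, move to (3,2). |black|=6
Step 6: on WHITE (3,2): turn R to E, flip to black, move to (3,3). |black|=7
Step 7: on WHITE (3,3): turn R to S, flip to black, move to (4,3). |black|=8

Answer: 4 3 S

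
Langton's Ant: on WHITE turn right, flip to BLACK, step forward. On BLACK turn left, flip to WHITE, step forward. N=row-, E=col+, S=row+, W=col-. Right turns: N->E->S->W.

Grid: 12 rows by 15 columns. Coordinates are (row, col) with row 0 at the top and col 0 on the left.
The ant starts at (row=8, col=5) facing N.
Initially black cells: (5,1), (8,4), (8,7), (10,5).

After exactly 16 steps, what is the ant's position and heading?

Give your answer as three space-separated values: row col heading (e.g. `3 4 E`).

Step 1: on WHITE (8,5): turn R to E, flip to black, move to (8,6). |black|=5
Step 2: on WHITE (8,6): turn R to S, flip to black, move to (9,6). |black|=6
Step 3: on WHITE (9,6): turn R to W, flip to black, move to (9,5). |black|=7
Step 4: on WHITE (9,5): turn R to N, flip to black, move to (8,5). |black|=8
Step 5: on BLACK (8,5): turn L to W, flip to white, move to (8,4). |black|=7
Step 6: on BLACK (8,4): turn L to S, flip to white, move to (9,4). |black|=6
Step 7: on WHITE (9,4): turn R to W, flip to black, move to (9,3). |black|=7
Step 8: on WHITE (9,3): turn R to N, flip to black, move to (8,3). |black|=8
Step 9: on WHITE (8,3): turn R to E, flip to black, move to (8,4). |black|=9
Step 10: on WHITE (8,4): turn R to S, flip to black, move to (9,4). |black|=10
Step 11: on BLACK (9,4): turn L to E, flip to white, move to (9,5). |black|=9
Step 12: on BLACK (9,5): turn L to N, flip to white, move to (8,5). |black|=8
Step 13: on WHITE (8,5): turn R to E, flip to black, move to (8,6). |black|=9
Step 14: on BLACK (8,6): turn L to N, flip to white, move to (7,6). |black|=8
Step 15: on WHITE (7,6): turn R to E, flip to black, move to (7,7). |black|=9
Step 16: on WHITE (7,7): turn R to S, flip to black, move to (8,7). |black|=10

Answer: 8 7 S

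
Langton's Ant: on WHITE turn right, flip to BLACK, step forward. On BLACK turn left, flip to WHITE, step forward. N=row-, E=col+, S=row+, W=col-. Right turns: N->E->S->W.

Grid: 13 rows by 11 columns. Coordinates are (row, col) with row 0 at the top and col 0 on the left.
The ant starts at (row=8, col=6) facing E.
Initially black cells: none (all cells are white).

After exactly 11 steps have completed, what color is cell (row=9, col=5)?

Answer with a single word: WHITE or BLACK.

Step 1: on WHITE (8,6): turn R to S, flip to black, move to (9,6). |black|=1
Step 2: on WHITE (9,6): turn R to W, flip to black, move to (9,5). |black|=2
Step 3: on WHITE (9,5): turn R to N, flip to black, move to (8,5). |black|=3
Step 4: on WHITE (8,5): turn R to E, flip to black, move to (8,6). |black|=4
Step 5: on BLACK (8,6): turn L to N, flip to white, move to (7,6). |black|=3
Step 6: on WHITE (7,6): turn R to E, flip to black, move to (7,7). |black|=4
Step 7: on WHITE (7,7): turn R to S, flip to black, move to (8,7). |black|=5
Step 8: on WHITE (8,7): turn R to W, flip to black, move to (8,6). |black|=6
Step 9: on WHITE (8,6): turn R to N, flip to black, move to (7,6). |black|=7
Step 10: on BLACK (7,6): turn L to W, flip to white, move to (7,5). |black|=6
Step 11: on WHITE (7,5): turn R to N, flip to black, move to (6,5). |black|=7

Answer: BLACK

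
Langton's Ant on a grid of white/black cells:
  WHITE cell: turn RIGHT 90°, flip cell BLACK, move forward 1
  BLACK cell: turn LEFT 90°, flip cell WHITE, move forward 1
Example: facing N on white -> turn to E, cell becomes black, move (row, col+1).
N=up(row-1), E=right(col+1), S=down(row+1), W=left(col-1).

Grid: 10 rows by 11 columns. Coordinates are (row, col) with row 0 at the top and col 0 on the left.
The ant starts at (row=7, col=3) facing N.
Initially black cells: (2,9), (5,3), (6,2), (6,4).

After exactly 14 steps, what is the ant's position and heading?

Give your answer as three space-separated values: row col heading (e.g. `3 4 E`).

Step 1: on WHITE (7,3): turn R to E, flip to black, move to (7,4). |black|=5
Step 2: on WHITE (7,4): turn R to S, flip to black, move to (8,4). |black|=6
Step 3: on WHITE (8,4): turn R to W, flip to black, move to (8,3). |black|=7
Step 4: on WHITE (8,3): turn R to N, flip to black, move to (7,3). |black|=8
Step 5: on BLACK (7,3): turn L to W, flip to white, move to (7,2). |black|=7
Step 6: on WHITE (7,2): turn R to N, flip to black, move to (6,2). |black|=8
Step 7: on BLACK (6,2): turn L to W, flip to white, move to (6,1). |black|=7
Step 8: on WHITE (6,1): turn R to N, flip to black, move to (5,1). |black|=8
Step 9: on WHITE (5,1): turn R to E, flip to black, move to (5,2). |black|=9
Step 10: on WHITE (5,2): turn R to S, flip to black, move to (6,2). |black|=10
Step 11: on WHITE (6,2): turn R to W, flip to black, move to (6,1). |black|=11
Step 12: on BLACK (6,1): turn L to S, flip to white, move to (7,1). |black|=10
Step 13: on WHITE (7,1): turn R to W, flip to black, move to (7,0). |black|=11
Step 14: on WHITE (7,0): turn R to N, flip to black, move to (6,0). |black|=12

Answer: 6 0 N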